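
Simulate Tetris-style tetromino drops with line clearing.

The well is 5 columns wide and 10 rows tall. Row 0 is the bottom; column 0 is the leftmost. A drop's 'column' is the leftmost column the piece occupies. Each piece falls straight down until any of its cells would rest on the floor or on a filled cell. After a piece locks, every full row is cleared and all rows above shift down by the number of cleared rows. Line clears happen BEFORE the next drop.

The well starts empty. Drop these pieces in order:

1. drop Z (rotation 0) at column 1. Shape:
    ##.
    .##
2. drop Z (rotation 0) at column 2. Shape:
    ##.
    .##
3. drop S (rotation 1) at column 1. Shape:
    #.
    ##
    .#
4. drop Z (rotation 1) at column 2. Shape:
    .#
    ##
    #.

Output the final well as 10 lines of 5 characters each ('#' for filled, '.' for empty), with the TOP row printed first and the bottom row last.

Drop 1: Z rot0 at col 1 lands with bottom-row=0; cleared 0 line(s) (total 0); column heights now [0 2 2 1 0], max=2
Drop 2: Z rot0 at col 2 lands with bottom-row=1; cleared 0 line(s) (total 0); column heights now [0 2 3 3 2], max=3
Drop 3: S rot1 at col 1 lands with bottom-row=3; cleared 0 line(s) (total 0); column heights now [0 6 5 3 2], max=6
Drop 4: Z rot1 at col 2 lands with bottom-row=5; cleared 0 line(s) (total 0); column heights now [0 6 7 8 2], max=8

Answer: .....
.....
...#.
..##.
.##..
.##..
..#..
..##.
.####
..##.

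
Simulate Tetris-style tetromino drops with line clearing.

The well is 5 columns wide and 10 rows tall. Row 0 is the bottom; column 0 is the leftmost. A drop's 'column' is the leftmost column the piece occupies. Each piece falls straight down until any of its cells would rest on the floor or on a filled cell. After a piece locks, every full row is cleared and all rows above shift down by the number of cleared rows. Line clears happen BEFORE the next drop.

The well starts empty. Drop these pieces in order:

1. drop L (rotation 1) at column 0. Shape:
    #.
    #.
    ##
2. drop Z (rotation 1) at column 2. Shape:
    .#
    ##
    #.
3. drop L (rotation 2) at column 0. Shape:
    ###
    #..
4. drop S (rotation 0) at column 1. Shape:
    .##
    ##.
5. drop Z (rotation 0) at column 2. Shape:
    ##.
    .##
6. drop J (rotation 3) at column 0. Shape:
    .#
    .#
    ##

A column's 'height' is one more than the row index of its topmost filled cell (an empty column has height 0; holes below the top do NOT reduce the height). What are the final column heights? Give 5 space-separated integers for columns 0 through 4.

Answer: 7 9 9 9 8

Derivation:
Drop 1: L rot1 at col 0 lands with bottom-row=0; cleared 0 line(s) (total 0); column heights now [3 1 0 0 0], max=3
Drop 2: Z rot1 at col 2 lands with bottom-row=0; cleared 0 line(s) (total 0); column heights now [3 1 2 3 0], max=3
Drop 3: L rot2 at col 0 lands with bottom-row=3; cleared 0 line(s) (total 0); column heights now [5 5 5 3 0], max=5
Drop 4: S rot0 at col 1 lands with bottom-row=5; cleared 0 line(s) (total 0); column heights now [5 6 7 7 0], max=7
Drop 5: Z rot0 at col 2 lands with bottom-row=7; cleared 0 line(s) (total 0); column heights now [5 6 9 9 8], max=9
Drop 6: J rot3 at col 0 lands with bottom-row=6; cleared 0 line(s) (total 0); column heights now [7 9 9 9 8], max=9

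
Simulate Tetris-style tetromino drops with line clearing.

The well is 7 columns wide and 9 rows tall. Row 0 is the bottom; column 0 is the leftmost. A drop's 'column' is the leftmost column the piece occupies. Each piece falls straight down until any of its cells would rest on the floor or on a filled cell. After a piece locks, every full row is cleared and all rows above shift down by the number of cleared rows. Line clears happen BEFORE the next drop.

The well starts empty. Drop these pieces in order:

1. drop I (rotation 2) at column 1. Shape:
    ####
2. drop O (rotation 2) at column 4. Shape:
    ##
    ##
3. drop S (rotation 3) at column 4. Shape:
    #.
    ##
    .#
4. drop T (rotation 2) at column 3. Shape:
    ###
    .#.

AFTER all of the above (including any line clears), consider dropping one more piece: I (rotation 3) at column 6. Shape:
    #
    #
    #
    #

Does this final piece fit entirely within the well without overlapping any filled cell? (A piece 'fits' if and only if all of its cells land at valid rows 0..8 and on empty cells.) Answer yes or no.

Drop 1: I rot2 at col 1 lands with bottom-row=0; cleared 0 line(s) (total 0); column heights now [0 1 1 1 1 0 0], max=1
Drop 2: O rot2 at col 4 lands with bottom-row=1; cleared 0 line(s) (total 0); column heights now [0 1 1 1 3 3 0], max=3
Drop 3: S rot3 at col 4 lands with bottom-row=3; cleared 0 line(s) (total 0); column heights now [0 1 1 1 6 5 0], max=6
Drop 4: T rot2 at col 3 lands with bottom-row=6; cleared 0 line(s) (total 0); column heights now [0 1 1 8 8 8 0], max=8
Test piece I rot3 at col 6 (width 1): heights before test = [0 1 1 8 8 8 0]; fits = True

Answer: yes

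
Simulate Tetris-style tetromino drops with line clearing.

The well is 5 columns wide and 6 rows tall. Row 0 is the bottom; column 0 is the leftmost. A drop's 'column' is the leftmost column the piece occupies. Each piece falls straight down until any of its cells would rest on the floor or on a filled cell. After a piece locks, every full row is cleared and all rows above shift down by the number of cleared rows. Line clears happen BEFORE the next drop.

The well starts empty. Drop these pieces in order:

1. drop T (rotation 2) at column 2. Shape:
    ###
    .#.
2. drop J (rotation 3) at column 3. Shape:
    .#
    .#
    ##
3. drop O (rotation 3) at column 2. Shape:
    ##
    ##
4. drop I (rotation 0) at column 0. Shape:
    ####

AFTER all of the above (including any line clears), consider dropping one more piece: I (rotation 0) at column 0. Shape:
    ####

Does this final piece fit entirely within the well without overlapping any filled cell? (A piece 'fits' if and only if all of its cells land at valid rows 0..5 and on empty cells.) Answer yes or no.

Drop 1: T rot2 at col 2 lands with bottom-row=0; cleared 0 line(s) (total 0); column heights now [0 0 2 2 2], max=2
Drop 2: J rot3 at col 3 lands with bottom-row=2; cleared 0 line(s) (total 0); column heights now [0 0 2 3 5], max=5
Drop 3: O rot3 at col 2 lands with bottom-row=3; cleared 0 line(s) (total 0); column heights now [0 0 5 5 5], max=5
Drop 4: I rot0 at col 0 lands with bottom-row=5; cleared 0 line(s) (total 0); column heights now [6 6 6 6 5], max=6
Test piece I rot0 at col 0 (width 4): heights before test = [6 6 6 6 5]; fits = False

Answer: no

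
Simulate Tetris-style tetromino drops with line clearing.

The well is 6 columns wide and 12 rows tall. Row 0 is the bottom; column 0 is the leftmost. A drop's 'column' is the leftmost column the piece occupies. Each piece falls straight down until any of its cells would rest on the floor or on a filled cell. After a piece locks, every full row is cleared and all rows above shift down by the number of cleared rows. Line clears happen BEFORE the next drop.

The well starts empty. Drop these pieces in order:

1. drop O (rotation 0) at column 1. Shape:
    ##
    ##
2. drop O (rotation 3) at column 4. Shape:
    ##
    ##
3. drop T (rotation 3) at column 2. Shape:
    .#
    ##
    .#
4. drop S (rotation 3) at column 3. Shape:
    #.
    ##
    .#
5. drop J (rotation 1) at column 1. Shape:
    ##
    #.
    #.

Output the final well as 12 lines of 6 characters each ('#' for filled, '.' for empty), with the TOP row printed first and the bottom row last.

Drop 1: O rot0 at col 1 lands with bottom-row=0; cleared 0 line(s) (total 0); column heights now [0 2 2 0 0 0], max=2
Drop 2: O rot3 at col 4 lands with bottom-row=0; cleared 0 line(s) (total 0); column heights now [0 2 2 0 2 2], max=2
Drop 3: T rot3 at col 2 lands with bottom-row=1; cleared 0 line(s) (total 0); column heights now [0 2 3 4 2 2], max=4
Drop 4: S rot3 at col 3 lands with bottom-row=3; cleared 0 line(s) (total 0); column heights now [0 2 3 6 5 2], max=6
Drop 5: J rot1 at col 1 lands with bottom-row=2; cleared 0 line(s) (total 0); column heights now [0 5 5 6 5 2], max=6

Answer: ......
......
......
......
......
......
...#..
.####.
.#.##.
.###..
.#####
.##.##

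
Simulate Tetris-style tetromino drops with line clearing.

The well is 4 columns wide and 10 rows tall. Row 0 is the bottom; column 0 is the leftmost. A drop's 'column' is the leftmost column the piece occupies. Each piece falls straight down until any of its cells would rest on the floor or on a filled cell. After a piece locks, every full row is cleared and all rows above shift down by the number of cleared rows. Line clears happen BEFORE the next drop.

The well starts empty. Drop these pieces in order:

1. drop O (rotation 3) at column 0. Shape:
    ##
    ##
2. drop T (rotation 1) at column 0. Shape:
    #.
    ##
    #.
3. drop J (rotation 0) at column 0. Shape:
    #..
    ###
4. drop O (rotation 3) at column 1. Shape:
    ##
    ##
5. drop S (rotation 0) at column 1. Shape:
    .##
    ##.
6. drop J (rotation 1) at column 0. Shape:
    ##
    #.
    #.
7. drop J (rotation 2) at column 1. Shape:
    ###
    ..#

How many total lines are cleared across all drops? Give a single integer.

Drop 1: O rot3 at col 0 lands with bottom-row=0; cleared 0 line(s) (total 0); column heights now [2 2 0 0], max=2
Drop 2: T rot1 at col 0 lands with bottom-row=2; cleared 0 line(s) (total 0); column heights now [5 4 0 0], max=5
Drop 3: J rot0 at col 0 lands with bottom-row=5; cleared 0 line(s) (total 0); column heights now [7 6 6 0], max=7
Drop 4: O rot3 at col 1 lands with bottom-row=6; cleared 0 line(s) (total 0); column heights now [7 8 8 0], max=8
Drop 5: S rot0 at col 1 lands with bottom-row=8; cleared 0 line(s) (total 0); column heights now [7 9 10 10], max=10
Drop 6: J rot1 at col 0 lands with bottom-row=7; cleared 1 line(s) (total 1); column heights now [9 9 9 0], max=9
Drop 7: J rot2 at col 1 lands with bottom-row=8; cleared 1 line(s) (total 2); column heights now [8 9 9 9], max=9

Answer: 2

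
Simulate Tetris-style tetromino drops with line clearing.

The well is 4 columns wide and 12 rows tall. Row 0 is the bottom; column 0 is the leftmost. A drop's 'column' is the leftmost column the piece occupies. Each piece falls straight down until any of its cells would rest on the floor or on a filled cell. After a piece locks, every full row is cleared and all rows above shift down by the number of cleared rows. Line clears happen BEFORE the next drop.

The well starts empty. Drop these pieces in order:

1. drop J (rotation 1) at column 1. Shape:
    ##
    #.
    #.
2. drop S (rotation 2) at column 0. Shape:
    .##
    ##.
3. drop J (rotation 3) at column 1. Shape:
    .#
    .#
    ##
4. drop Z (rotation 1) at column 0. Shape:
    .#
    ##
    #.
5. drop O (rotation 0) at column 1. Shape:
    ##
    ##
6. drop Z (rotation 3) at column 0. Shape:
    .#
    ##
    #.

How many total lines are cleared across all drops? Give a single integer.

Answer: 0

Derivation:
Drop 1: J rot1 at col 1 lands with bottom-row=0; cleared 0 line(s) (total 0); column heights now [0 3 3 0], max=3
Drop 2: S rot2 at col 0 lands with bottom-row=3; cleared 0 line(s) (total 0); column heights now [4 5 5 0], max=5
Drop 3: J rot3 at col 1 lands with bottom-row=5; cleared 0 line(s) (total 0); column heights now [4 6 8 0], max=8
Drop 4: Z rot1 at col 0 lands with bottom-row=5; cleared 0 line(s) (total 0); column heights now [7 8 8 0], max=8
Drop 5: O rot0 at col 1 lands with bottom-row=8; cleared 0 line(s) (total 0); column heights now [7 10 10 0], max=10
Drop 6: Z rot3 at col 0 lands with bottom-row=9; cleared 0 line(s) (total 0); column heights now [11 12 10 0], max=12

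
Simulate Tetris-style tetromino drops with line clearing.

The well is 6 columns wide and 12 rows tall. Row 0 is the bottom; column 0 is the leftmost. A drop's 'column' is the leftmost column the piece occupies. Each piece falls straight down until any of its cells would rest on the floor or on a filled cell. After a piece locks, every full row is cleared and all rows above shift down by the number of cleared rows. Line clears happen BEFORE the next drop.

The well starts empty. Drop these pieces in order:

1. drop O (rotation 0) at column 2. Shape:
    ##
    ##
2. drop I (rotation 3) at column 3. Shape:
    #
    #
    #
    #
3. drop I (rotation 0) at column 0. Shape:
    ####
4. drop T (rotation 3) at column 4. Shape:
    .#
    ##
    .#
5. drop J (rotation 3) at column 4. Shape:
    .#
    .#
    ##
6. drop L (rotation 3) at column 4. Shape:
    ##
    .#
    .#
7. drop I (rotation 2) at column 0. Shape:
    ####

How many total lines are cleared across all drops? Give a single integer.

Answer: 0

Derivation:
Drop 1: O rot0 at col 2 lands with bottom-row=0; cleared 0 line(s) (total 0); column heights now [0 0 2 2 0 0], max=2
Drop 2: I rot3 at col 3 lands with bottom-row=2; cleared 0 line(s) (total 0); column heights now [0 0 2 6 0 0], max=6
Drop 3: I rot0 at col 0 lands with bottom-row=6; cleared 0 line(s) (total 0); column heights now [7 7 7 7 0 0], max=7
Drop 4: T rot3 at col 4 lands with bottom-row=0; cleared 0 line(s) (total 0); column heights now [7 7 7 7 2 3], max=7
Drop 5: J rot3 at col 4 lands with bottom-row=3; cleared 0 line(s) (total 0); column heights now [7 7 7 7 4 6], max=7
Drop 6: L rot3 at col 4 lands with bottom-row=6; cleared 0 line(s) (total 0); column heights now [7 7 7 7 9 9], max=9
Drop 7: I rot2 at col 0 lands with bottom-row=7; cleared 0 line(s) (total 0); column heights now [8 8 8 8 9 9], max=9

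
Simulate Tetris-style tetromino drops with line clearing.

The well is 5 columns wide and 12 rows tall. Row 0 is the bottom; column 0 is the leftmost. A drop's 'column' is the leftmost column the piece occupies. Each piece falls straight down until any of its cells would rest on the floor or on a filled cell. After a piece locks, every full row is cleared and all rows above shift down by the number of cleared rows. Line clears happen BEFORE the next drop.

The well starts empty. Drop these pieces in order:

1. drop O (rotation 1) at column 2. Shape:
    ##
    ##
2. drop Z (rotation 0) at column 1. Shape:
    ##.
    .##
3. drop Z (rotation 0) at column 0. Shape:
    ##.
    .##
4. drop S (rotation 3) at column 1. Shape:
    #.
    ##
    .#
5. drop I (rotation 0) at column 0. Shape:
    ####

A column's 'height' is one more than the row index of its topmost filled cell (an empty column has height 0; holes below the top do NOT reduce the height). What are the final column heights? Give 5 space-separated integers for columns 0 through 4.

Answer: 9 9 9 9 0

Derivation:
Drop 1: O rot1 at col 2 lands with bottom-row=0; cleared 0 line(s) (total 0); column heights now [0 0 2 2 0], max=2
Drop 2: Z rot0 at col 1 lands with bottom-row=2; cleared 0 line(s) (total 0); column heights now [0 4 4 3 0], max=4
Drop 3: Z rot0 at col 0 lands with bottom-row=4; cleared 0 line(s) (total 0); column heights now [6 6 5 3 0], max=6
Drop 4: S rot3 at col 1 lands with bottom-row=5; cleared 0 line(s) (total 0); column heights now [6 8 7 3 0], max=8
Drop 5: I rot0 at col 0 lands with bottom-row=8; cleared 0 line(s) (total 0); column heights now [9 9 9 9 0], max=9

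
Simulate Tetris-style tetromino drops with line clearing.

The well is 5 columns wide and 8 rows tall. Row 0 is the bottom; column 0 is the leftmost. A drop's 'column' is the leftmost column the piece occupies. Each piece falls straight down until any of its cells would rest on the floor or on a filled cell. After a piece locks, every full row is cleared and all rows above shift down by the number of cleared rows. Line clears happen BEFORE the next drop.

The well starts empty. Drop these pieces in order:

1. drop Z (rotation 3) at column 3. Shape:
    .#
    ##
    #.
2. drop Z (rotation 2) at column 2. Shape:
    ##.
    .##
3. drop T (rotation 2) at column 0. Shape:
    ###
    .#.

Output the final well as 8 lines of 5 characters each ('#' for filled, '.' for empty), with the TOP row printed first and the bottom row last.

Answer: .....
.....
###..
.###.
...##
....#
...##
...#.

Derivation:
Drop 1: Z rot3 at col 3 lands with bottom-row=0; cleared 0 line(s) (total 0); column heights now [0 0 0 2 3], max=3
Drop 2: Z rot2 at col 2 lands with bottom-row=3; cleared 0 line(s) (total 0); column heights now [0 0 5 5 4], max=5
Drop 3: T rot2 at col 0 lands with bottom-row=4; cleared 0 line(s) (total 0); column heights now [6 6 6 5 4], max=6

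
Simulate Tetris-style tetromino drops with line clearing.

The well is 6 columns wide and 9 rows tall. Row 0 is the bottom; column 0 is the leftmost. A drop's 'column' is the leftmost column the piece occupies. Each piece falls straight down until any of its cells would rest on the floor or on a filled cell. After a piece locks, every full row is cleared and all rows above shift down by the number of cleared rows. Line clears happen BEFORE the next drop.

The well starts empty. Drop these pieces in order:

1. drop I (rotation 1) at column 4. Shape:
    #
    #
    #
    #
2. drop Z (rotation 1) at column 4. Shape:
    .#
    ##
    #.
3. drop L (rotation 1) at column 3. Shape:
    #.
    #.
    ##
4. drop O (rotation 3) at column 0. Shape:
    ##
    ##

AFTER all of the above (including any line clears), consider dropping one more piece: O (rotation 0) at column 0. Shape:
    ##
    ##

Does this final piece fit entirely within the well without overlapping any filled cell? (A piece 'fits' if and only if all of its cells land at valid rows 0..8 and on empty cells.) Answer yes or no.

Answer: yes

Derivation:
Drop 1: I rot1 at col 4 lands with bottom-row=0; cleared 0 line(s) (total 0); column heights now [0 0 0 0 4 0], max=4
Drop 2: Z rot1 at col 4 lands with bottom-row=4; cleared 0 line(s) (total 0); column heights now [0 0 0 0 6 7], max=7
Drop 3: L rot1 at col 3 lands with bottom-row=6; cleared 0 line(s) (total 0); column heights now [0 0 0 9 7 7], max=9
Drop 4: O rot3 at col 0 lands with bottom-row=0; cleared 0 line(s) (total 0); column heights now [2 2 0 9 7 7], max=9
Test piece O rot0 at col 0 (width 2): heights before test = [2 2 0 9 7 7]; fits = True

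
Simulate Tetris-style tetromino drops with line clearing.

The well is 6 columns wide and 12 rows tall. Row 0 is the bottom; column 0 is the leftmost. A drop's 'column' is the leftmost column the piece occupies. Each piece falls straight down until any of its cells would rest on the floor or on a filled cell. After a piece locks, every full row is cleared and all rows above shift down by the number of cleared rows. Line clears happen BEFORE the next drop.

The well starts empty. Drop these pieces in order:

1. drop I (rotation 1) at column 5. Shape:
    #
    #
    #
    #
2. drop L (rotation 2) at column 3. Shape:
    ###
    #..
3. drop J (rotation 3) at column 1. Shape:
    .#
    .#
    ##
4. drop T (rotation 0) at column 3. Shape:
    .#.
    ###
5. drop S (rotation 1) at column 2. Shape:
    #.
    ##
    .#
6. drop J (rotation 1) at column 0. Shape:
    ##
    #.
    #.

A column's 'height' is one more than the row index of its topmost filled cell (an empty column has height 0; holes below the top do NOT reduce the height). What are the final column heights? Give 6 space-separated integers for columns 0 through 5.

Drop 1: I rot1 at col 5 lands with bottom-row=0; cleared 0 line(s) (total 0); column heights now [0 0 0 0 0 4], max=4
Drop 2: L rot2 at col 3 lands with bottom-row=3; cleared 0 line(s) (total 0); column heights now [0 0 0 5 5 5], max=5
Drop 3: J rot3 at col 1 lands with bottom-row=0; cleared 0 line(s) (total 0); column heights now [0 1 3 5 5 5], max=5
Drop 4: T rot0 at col 3 lands with bottom-row=5; cleared 0 line(s) (total 0); column heights now [0 1 3 6 7 6], max=7
Drop 5: S rot1 at col 2 lands with bottom-row=6; cleared 0 line(s) (total 0); column heights now [0 1 9 8 7 6], max=9
Drop 6: J rot1 at col 0 lands with bottom-row=0; cleared 0 line(s) (total 0); column heights now [3 3 9 8 7 6], max=9

Answer: 3 3 9 8 7 6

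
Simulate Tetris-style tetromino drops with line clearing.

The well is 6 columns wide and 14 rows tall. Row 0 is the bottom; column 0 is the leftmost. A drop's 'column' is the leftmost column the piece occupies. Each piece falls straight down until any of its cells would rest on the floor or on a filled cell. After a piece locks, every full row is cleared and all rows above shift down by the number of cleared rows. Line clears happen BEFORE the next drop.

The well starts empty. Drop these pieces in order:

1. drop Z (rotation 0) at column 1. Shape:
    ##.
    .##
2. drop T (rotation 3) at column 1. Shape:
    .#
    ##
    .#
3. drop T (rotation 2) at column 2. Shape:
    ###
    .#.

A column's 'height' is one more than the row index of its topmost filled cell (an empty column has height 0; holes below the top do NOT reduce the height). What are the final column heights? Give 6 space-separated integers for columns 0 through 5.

Drop 1: Z rot0 at col 1 lands with bottom-row=0; cleared 0 line(s) (total 0); column heights now [0 2 2 1 0 0], max=2
Drop 2: T rot3 at col 1 lands with bottom-row=2; cleared 0 line(s) (total 0); column heights now [0 4 5 1 0 0], max=5
Drop 3: T rot2 at col 2 lands with bottom-row=4; cleared 0 line(s) (total 0); column heights now [0 4 6 6 6 0], max=6

Answer: 0 4 6 6 6 0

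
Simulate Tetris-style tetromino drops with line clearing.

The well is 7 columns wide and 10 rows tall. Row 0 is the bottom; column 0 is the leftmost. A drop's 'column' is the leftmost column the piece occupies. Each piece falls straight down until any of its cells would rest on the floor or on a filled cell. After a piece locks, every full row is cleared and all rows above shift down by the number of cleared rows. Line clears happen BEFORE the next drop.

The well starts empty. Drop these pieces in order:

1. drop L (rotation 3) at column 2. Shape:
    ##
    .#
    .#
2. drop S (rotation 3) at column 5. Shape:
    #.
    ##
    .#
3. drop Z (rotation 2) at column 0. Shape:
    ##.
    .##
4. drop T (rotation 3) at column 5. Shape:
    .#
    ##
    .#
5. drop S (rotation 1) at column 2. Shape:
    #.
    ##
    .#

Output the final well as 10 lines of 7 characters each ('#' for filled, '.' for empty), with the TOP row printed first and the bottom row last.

Drop 1: L rot3 at col 2 lands with bottom-row=0; cleared 0 line(s) (total 0); column heights now [0 0 3 3 0 0 0], max=3
Drop 2: S rot3 at col 5 lands with bottom-row=0; cleared 0 line(s) (total 0); column heights now [0 0 3 3 0 3 2], max=3
Drop 3: Z rot2 at col 0 lands with bottom-row=3; cleared 0 line(s) (total 0); column heights now [5 5 4 3 0 3 2], max=5
Drop 4: T rot3 at col 5 lands with bottom-row=2; cleared 0 line(s) (total 0); column heights now [5 5 4 3 0 4 5], max=5
Drop 5: S rot1 at col 2 lands with bottom-row=3; cleared 0 line(s) (total 0); column heights now [5 5 6 5 0 4 5], max=6

Answer: .......
.......
.......
.......
..#....
####..#
.###.##
..##.##
...#.##
...#..#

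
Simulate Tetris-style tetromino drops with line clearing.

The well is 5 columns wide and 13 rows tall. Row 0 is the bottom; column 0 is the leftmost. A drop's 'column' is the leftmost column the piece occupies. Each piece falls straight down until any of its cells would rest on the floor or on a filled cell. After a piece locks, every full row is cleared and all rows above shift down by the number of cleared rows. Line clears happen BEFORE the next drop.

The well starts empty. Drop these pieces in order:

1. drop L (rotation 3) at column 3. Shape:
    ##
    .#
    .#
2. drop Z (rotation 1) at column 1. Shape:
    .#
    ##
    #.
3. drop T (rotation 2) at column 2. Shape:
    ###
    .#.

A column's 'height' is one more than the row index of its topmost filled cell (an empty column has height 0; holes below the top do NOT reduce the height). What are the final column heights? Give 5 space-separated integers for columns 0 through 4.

Drop 1: L rot3 at col 3 lands with bottom-row=0; cleared 0 line(s) (total 0); column heights now [0 0 0 3 3], max=3
Drop 2: Z rot1 at col 1 lands with bottom-row=0; cleared 0 line(s) (total 0); column heights now [0 2 3 3 3], max=3
Drop 3: T rot2 at col 2 lands with bottom-row=3; cleared 0 line(s) (total 0); column heights now [0 2 5 5 5], max=5

Answer: 0 2 5 5 5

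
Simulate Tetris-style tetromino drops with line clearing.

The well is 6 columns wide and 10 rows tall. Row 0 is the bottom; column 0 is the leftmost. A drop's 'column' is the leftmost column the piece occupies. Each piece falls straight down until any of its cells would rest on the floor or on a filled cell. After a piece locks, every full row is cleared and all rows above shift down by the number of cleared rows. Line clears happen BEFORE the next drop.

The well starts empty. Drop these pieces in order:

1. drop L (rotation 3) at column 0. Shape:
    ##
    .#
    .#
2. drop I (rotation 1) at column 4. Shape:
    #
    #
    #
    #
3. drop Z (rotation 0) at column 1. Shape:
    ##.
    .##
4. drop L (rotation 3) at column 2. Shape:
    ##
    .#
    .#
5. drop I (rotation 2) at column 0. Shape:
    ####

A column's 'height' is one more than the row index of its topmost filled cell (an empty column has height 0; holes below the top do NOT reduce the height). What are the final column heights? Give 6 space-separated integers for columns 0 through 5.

Answer: 7 7 7 7 4 0

Derivation:
Drop 1: L rot3 at col 0 lands with bottom-row=0; cleared 0 line(s) (total 0); column heights now [3 3 0 0 0 0], max=3
Drop 2: I rot1 at col 4 lands with bottom-row=0; cleared 0 line(s) (total 0); column heights now [3 3 0 0 4 0], max=4
Drop 3: Z rot0 at col 1 lands with bottom-row=2; cleared 0 line(s) (total 0); column heights now [3 4 4 3 4 0], max=4
Drop 4: L rot3 at col 2 lands with bottom-row=3; cleared 0 line(s) (total 0); column heights now [3 4 6 6 4 0], max=6
Drop 5: I rot2 at col 0 lands with bottom-row=6; cleared 0 line(s) (total 0); column heights now [7 7 7 7 4 0], max=7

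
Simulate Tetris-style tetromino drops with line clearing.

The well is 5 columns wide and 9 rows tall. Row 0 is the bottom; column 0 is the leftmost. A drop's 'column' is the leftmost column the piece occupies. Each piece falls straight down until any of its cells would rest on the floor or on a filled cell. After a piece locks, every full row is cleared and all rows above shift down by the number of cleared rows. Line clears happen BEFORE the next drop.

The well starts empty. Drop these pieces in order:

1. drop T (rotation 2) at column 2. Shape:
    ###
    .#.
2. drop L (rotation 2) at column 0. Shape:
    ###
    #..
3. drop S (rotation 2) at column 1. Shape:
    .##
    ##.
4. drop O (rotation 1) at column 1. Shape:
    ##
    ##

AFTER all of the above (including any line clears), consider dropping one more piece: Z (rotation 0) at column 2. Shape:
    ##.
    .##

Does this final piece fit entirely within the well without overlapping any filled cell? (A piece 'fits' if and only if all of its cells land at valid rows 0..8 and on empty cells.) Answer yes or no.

Drop 1: T rot2 at col 2 lands with bottom-row=0; cleared 0 line(s) (total 0); column heights now [0 0 2 2 2], max=2
Drop 2: L rot2 at col 0 lands with bottom-row=1; cleared 0 line(s) (total 0); column heights now [3 3 3 2 2], max=3
Drop 3: S rot2 at col 1 lands with bottom-row=3; cleared 0 line(s) (total 0); column heights now [3 4 5 5 2], max=5
Drop 4: O rot1 at col 1 lands with bottom-row=5; cleared 0 line(s) (total 0); column heights now [3 7 7 5 2], max=7
Test piece Z rot0 at col 2 (width 3): heights before test = [3 7 7 5 2]; fits = True

Answer: yes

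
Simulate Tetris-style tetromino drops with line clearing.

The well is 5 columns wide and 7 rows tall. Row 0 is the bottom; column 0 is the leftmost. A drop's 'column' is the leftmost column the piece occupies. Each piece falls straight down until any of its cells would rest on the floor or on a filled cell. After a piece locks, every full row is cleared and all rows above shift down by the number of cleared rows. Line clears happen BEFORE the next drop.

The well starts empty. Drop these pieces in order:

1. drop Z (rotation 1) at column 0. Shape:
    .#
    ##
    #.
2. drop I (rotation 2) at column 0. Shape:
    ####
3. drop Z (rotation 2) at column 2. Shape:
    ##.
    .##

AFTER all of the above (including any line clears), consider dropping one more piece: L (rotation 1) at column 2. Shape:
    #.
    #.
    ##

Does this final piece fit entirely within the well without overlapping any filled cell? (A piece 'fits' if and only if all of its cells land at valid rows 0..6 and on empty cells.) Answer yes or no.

Drop 1: Z rot1 at col 0 lands with bottom-row=0; cleared 0 line(s) (total 0); column heights now [2 3 0 0 0], max=3
Drop 2: I rot2 at col 0 lands with bottom-row=3; cleared 0 line(s) (total 0); column heights now [4 4 4 4 0], max=4
Drop 3: Z rot2 at col 2 lands with bottom-row=4; cleared 0 line(s) (total 0); column heights now [4 4 6 6 5], max=6
Test piece L rot1 at col 2 (width 2): heights before test = [4 4 6 6 5]; fits = False

Answer: no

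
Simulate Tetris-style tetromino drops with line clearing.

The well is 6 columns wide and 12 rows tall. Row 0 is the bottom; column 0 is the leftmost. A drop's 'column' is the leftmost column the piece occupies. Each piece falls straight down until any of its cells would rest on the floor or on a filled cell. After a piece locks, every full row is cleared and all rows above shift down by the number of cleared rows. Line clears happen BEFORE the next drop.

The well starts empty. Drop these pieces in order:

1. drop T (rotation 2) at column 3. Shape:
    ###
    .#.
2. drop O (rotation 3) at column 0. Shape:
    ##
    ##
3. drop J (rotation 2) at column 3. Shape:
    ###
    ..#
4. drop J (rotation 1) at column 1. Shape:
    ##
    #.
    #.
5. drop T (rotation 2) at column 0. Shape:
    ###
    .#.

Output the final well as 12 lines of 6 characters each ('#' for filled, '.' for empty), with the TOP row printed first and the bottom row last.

Drop 1: T rot2 at col 3 lands with bottom-row=0; cleared 0 line(s) (total 0); column heights now [0 0 0 2 2 2], max=2
Drop 2: O rot3 at col 0 lands with bottom-row=0; cleared 0 line(s) (total 0); column heights now [2 2 0 2 2 2], max=2
Drop 3: J rot2 at col 3 lands with bottom-row=2; cleared 0 line(s) (total 0); column heights now [2 2 0 4 4 4], max=4
Drop 4: J rot1 at col 1 lands with bottom-row=2; cleared 0 line(s) (total 0); column heights now [2 5 5 4 4 4], max=5
Drop 5: T rot2 at col 0 lands with bottom-row=5; cleared 0 line(s) (total 0); column heights now [7 7 7 4 4 4], max=7

Answer: ......
......
......
......
......
###...
.#....
.##...
.#.###
.#...#
##.###
##..#.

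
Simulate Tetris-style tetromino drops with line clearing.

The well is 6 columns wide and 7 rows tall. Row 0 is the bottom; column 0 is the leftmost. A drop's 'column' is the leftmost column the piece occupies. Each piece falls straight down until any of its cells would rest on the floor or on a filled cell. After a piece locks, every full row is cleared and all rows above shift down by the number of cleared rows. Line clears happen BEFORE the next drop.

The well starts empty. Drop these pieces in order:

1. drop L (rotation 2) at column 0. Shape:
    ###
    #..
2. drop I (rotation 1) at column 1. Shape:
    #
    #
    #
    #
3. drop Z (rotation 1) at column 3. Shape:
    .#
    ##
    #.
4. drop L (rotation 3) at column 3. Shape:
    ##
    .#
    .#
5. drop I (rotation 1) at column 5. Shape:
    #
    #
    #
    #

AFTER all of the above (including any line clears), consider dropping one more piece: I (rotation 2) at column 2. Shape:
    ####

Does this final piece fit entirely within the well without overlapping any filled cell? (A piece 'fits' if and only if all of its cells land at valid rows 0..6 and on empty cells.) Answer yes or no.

Answer: yes

Derivation:
Drop 1: L rot2 at col 0 lands with bottom-row=0; cleared 0 line(s) (total 0); column heights now [2 2 2 0 0 0], max=2
Drop 2: I rot1 at col 1 lands with bottom-row=2; cleared 0 line(s) (total 0); column heights now [2 6 2 0 0 0], max=6
Drop 3: Z rot1 at col 3 lands with bottom-row=0; cleared 0 line(s) (total 0); column heights now [2 6 2 2 3 0], max=6
Drop 4: L rot3 at col 3 lands with bottom-row=3; cleared 0 line(s) (total 0); column heights now [2 6 2 6 6 0], max=6
Drop 5: I rot1 at col 5 lands with bottom-row=0; cleared 1 line(s) (total 1); column heights now [1 5 0 5 5 3], max=5
Test piece I rot2 at col 2 (width 4): heights before test = [1 5 0 5 5 3]; fits = True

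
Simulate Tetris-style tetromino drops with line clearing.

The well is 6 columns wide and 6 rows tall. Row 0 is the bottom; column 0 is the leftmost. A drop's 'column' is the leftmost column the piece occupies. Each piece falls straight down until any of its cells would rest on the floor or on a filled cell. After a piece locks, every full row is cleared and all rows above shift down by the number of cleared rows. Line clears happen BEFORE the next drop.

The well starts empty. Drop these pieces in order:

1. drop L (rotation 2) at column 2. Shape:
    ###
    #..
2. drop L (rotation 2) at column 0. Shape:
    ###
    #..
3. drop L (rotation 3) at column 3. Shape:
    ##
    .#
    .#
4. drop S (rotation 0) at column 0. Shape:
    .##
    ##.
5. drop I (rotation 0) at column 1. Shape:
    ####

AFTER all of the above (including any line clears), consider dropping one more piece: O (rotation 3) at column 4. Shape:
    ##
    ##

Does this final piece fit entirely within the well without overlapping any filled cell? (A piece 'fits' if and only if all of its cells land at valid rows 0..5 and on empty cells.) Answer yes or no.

Answer: no

Derivation:
Drop 1: L rot2 at col 2 lands with bottom-row=0; cleared 0 line(s) (total 0); column heights now [0 0 2 2 2 0], max=2
Drop 2: L rot2 at col 0 lands with bottom-row=1; cleared 0 line(s) (total 0); column heights now [3 3 3 2 2 0], max=3
Drop 3: L rot3 at col 3 lands with bottom-row=2; cleared 0 line(s) (total 0); column heights now [3 3 3 5 5 0], max=5
Drop 4: S rot0 at col 0 lands with bottom-row=3; cleared 0 line(s) (total 0); column heights now [4 5 5 5 5 0], max=5
Drop 5: I rot0 at col 1 lands with bottom-row=5; cleared 0 line(s) (total 0); column heights now [4 6 6 6 6 0], max=6
Test piece O rot3 at col 4 (width 2): heights before test = [4 6 6 6 6 0]; fits = False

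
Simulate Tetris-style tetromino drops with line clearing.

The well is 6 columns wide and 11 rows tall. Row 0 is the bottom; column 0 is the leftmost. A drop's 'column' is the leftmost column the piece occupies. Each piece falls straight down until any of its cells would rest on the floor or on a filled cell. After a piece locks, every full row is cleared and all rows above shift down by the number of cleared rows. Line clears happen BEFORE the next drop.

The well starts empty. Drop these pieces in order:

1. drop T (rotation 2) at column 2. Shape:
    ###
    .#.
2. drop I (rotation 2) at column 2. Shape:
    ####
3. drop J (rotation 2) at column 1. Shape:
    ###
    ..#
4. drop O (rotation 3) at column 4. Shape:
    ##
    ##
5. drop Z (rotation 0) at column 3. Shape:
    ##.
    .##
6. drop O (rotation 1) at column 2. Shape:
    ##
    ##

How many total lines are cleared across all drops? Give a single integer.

Answer: 0

Derivation:
Drop 1: T rot2 at col 2 lands with bottom-row=0; cleared 0 line(s) (total 0); column heights now [0 0 2 2 2 0], max=2
Drop 2: I rot2 at col 2 lands with bottom-row=2; cleared 0 line(s) (total 0); column heights now [0 0 3 3 3 3], max=3
Drop 3: J rot2 at col 1 lands with bottom-row=3; cleared 0 line(s) (total 0); column heights now [0 5 5 5 3 3], max=5
Drop 4: O rot3 at col 4 lands with bottom-row=3; cleared 0 line(s) (total 0); column heights now [0 5 5 5 5 5], max=5
Drop 5: Z rot0 at col 3 lands with bottom-row=5; cleared 0 line(s) (total 0); column heights now [0 5 5 7 7 6], max=7
Drop 6: O rot1 at col 2 lands with bottom-row=7; cleared 0 line(s) (total 0); column heights now [0 5 9 9 7 6], max=9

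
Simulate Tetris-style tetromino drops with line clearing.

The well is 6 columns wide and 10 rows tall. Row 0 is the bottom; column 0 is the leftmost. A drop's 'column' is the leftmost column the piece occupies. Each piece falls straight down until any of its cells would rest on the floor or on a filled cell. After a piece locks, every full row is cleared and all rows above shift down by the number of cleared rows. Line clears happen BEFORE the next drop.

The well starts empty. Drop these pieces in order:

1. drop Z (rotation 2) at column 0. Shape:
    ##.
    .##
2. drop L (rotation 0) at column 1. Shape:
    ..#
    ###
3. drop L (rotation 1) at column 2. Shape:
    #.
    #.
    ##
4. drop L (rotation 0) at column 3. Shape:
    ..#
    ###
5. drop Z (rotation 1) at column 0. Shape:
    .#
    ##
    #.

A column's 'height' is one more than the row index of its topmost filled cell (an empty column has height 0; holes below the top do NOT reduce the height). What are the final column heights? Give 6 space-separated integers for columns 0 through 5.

Answer: 4 5 7 6 6 7

Derivation:
Drop 1: Z rot2 at col 0 lands with bottom-row=0; cleared 0 line(s) (total 0); column heights now [2 2 1 0 0 0], max=2
Drop 2: L rot0 at col 1 lands with bottom-row=2; cleared 0 line(s) (total 0); column heights now [2 3 3 4 0 0], max=4
Drop 3: L rot1 at col 2 lands with bottom-row=4; cleared 0 line(s) (total 0); column heights now [2 3 7 5 0 0], max=7
Drop 4: L rot0 at col 3 lands with bottom-row=5; cleared 0 line(s) (total 0); column heights now [2 3 7 6 6 7], max=7
Drop 5: Z rot1 at col 0 lands with bottom-row=2; cleared 0 line(s) (total 0); column heights now [4 5 7 6 6 7], max=7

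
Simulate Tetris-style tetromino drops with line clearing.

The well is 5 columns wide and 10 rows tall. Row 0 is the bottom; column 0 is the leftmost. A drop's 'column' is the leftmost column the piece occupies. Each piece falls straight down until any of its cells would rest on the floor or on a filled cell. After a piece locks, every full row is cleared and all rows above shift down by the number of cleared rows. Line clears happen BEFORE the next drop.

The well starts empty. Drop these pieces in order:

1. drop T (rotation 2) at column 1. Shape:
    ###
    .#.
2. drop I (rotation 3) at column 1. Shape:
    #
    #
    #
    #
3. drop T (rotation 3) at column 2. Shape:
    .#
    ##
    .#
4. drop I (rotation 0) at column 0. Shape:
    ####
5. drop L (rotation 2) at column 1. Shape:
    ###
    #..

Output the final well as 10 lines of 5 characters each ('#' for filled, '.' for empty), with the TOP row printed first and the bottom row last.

Answer: .....
.###.
.#...
####.
.#...
.#.#.
.###.
.#.#.
.###.
..#..

Derivation:
Drop 1: T rot2 at col 1 lands with bottom-row=0; cleared 0 line(s) (total 0); column heights now [0 2 2 2 0], max=2
Drop 2: I rot3 at col 1 lands with bottom-row=2; cleared 0 line(s) (total 0); column heights now [0 6 2 2 0], max=6
Drop 3: T rot3 at col 2 lands with bottom-row=2; cleared 0 line(s) (total 0); column heights now [0 6 4 5 0], max=6
Drop 4: I rot0 at col 0 lands with bottom-row=6; cleared 0 line(s) (total 0); column heights now [7 7 7 7 0], max=7
Drop 5: L rot2 at col 1 lands with bottom-row=7; cleared 0 line(s) (total 0); column heights now [7 9 9 9 0], max=9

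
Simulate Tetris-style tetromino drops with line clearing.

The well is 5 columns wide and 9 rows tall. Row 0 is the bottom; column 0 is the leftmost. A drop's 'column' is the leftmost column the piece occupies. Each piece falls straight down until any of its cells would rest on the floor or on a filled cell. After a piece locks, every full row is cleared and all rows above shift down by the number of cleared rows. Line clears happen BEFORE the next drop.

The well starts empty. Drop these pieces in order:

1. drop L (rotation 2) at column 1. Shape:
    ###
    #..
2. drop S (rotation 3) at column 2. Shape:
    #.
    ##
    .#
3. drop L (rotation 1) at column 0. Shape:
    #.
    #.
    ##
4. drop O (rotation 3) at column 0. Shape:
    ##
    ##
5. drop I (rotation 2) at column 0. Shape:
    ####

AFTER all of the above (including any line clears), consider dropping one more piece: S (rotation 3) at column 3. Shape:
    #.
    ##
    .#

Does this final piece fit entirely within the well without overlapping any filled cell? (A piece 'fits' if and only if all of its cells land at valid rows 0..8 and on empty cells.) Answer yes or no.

Answer: no

Derivation:
Drop 1: L rot2 at col 1 lands with bottom-row=0; cleared 0 line(s) (total 0); column heights now [0 2 2 2 0], max=2
Drop 2: S rot3 at col 2 lands with bottom-row=2; cleared 0 line(s) (total 0); column heights now [0 2 5 4 0], max=5
Drop 3: L rot1 at col 0 lands with bottom-row=2; cleared 0 line(s) (total 0); column heights now [5 3 5 4 0], max=5
Drop 4: O rot3 at col 0 lands with bottom-row=5; cleared 0 line(s) (total 0); column heights now [7 7 5 4 0], max=7
Drop 5: I rot2 at col 0 lands with bottom-row=7; cleared 0 line(s) (total 0); column heights now [8 8 8 8 0], max=8
Test piece S rot3 at col 3 (width 2): heights before test = [8 8 8 8 0]; fits = False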